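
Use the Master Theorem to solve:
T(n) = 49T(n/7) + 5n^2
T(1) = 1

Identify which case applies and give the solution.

a=49, b=7, f(n)=5n^2. log_7(49) = 2. Since c=2 = 2, Case 2 applies: T(n) = Θ(n^log_b(a) · log n) = O(n^2 log n).

Answer: O(n^2 log n) - Case 2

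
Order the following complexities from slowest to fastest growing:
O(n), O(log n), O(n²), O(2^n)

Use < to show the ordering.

Ordered by growth rate: O(log n) < O(n) < O(n²) < O(2^n)

Answer: O(log n) < O(n) < O(n²) < O(2^n)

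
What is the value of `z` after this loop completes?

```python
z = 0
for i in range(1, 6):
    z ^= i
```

XOR of 1 to 5
`z` takes the values: 0 → 1 → 3 → 0 → 4 → 1

Answer: 1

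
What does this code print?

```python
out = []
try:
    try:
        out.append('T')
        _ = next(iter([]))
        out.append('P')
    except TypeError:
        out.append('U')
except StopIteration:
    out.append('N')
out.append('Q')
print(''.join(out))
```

Execution trace: 'T' (inner try body) → 'N' (outer except StopIteration) → 'Q' (after the try/except). Output: TNQ

Answer: TNQ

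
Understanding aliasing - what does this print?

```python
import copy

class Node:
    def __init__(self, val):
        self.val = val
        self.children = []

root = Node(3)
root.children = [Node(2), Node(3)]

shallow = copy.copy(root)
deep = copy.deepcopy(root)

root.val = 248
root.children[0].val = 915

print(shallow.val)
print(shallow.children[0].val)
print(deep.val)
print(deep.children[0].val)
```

Key concept: deep copy with custom objects.
Step by step:
`root = Node(3)` → root = Node(val=3, children=[])
`root.children = [Node(2), Node(3)]` → root = Node(val=3, children=[Node(val=2, children=[]), Node(val=3, children=[])])
`shallow = copy.copy(root)` → shallow = Node(val=3, children=[Node(val=2, children=[]), Node(val=3, children=[])])
`deep = copy.deepcopy(root)` → deep = Node(val=3, children=[Node(val=2, children=[]), Node(val=3, children=[])])
`root.val = 248` → root = Node(val=248, children=[Node(val=2, children=[]), Node(val=3, children=[])])
`root.children[0].val = 915` → root = Node(val=248, children=[Node(val=915, children=[]), Node(val=3, children=[])]); shallow = Node(val=3, children=[Node(val=915, children=[]), Node(val=3, children=[])])
`print(shallow.val)` → prints 3
`print(shallow.children[0].val)` → prints 915
`print(deep.val)` → prints 3
`print(deep.children[0].val)` → prints 2

Answer:
3
915
3
2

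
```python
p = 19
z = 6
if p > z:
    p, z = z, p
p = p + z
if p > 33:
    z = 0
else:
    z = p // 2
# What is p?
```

Trace:
`p = 19` → p = 19
`z = 6` → z = 6
`if p > z: ...` → p > z is True → p = 6; z = 19
`p = p + z` → p = 25
`if p > 33: ...` → p > 33 is False, take else branch → z = 12
So p = 25

Answer: 25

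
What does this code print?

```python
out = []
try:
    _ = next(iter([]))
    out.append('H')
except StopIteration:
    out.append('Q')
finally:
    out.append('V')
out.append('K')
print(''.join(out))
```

Execution trace: 'Q' (except StopIteration) → 'V' (finally) → 'K' (after the try/except). Output: QVK

Answer: QVK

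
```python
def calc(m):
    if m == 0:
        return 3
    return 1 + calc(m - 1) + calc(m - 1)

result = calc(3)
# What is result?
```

calc(m) = 1 + 2·calc(m-1), calc(0)=3. Closed form: (3+1)·2^3 - 1 = 31.

Answer: 31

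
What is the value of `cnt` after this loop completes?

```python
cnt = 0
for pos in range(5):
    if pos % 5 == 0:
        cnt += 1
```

Count numbers divisible by 5 in range(5)
`cnt` takes the values: 0 → 1

Answer: 1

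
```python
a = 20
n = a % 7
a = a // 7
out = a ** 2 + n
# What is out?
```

Trace:
`a = 20` → a = 20
`n = a % 7` → n = 6
`a = a // 7` → a = 2
`out = a ** 2 + n` → out = 10
So out = 10

Answer: 10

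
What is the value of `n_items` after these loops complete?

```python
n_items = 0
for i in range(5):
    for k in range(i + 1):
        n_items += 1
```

Triangle: 1 + 2 + ... + 5
`n_items` takes the values: 0 → 1 → 2 → 3 → 4 → 5 → 6 → 7 → 8 → 9 → 10 → 11 → 12 → 13 → 14 → 15

Answer: 15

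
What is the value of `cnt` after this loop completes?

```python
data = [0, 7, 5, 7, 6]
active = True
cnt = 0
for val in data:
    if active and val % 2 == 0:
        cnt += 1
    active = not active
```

Count even values at even positions
`cnt` takes the values: 0 → 1 → 2

Answer: 2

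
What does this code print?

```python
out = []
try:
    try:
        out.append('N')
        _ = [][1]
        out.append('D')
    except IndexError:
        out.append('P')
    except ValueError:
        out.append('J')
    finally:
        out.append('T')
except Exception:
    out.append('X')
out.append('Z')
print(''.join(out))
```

Execution trace: 'N' (inner try body) → 'P' (inner except IndexError) → 'T' (inner finally) → 'Z' (after the try/except). Output: NPTZ

Answer: NPTZ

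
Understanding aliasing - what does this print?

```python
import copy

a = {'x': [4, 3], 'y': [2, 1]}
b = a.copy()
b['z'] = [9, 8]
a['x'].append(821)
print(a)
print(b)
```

Key concept: shallow copy of dict with mutable values.
Step by step:
`a = {'x': [4, 3], 'y': [2, 1]}` → a = {'x': [4, 3], 'y': [2, 1]}
`b = a.copy()` → b = {'x': [4, 3], 'y': [2, 1]}
`b['z'] = [9, 8]` → b = {'x': [4, 3], 'y': [2, 1], 'z': [9, 8]}
`a['x'].append(821)` → a = {'x': [4, 3, 821], 'y': [2, 1]}; b = {'x': [4, 3, 821], 'y': [2, 1], 'z': [9, 8]}
`print(a)` → prints {'x': [4, 3, 821], 'y': [2, 1]}
`print(b)` → prints {'x': [4, 3, 821], 'y': [2, 1], 'z': [9, 8]}

Answer:
{'x': [4, 3, 821], 'y': [2, 1]}
{'x': [4, 3, 821], 'y': [2, 1], 'z': [9, 8]}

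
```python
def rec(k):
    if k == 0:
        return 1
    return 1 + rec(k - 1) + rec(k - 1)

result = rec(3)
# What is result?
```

rec(k) = 1 + 2·rec(k-1), rec(0)=1. Closed form: (1+1)·2^3 - 1 = 15.

Answer: 15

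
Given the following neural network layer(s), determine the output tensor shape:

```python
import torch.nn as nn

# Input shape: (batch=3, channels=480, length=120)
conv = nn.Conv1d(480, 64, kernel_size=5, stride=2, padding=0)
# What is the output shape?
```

Input: (3, 480, 120) -> Output: (3, 64, 58)

Answer: (3, 64, 58)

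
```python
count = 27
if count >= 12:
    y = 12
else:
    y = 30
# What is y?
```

Trace:
`count = 27` → count = 27
`if count >= 12: ...` → count >= 12 is True → y = 12
So y = 12

Answer: 12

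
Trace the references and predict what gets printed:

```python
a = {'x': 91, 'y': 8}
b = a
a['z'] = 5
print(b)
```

Key concept: dict aliasing.
Step by step:
`a = {'x': 91, 'y': 8}` → a = {'x': 91, 'y': 8}
`b = a` → b = {'x': 91, 'y': 8} (same object as a)
`a['z'] = 5` → a = {'x': 91, 'y': 8, 'z': 5} (same object as b); b = {'x': 91, 'y': 8, 'z': 5} (same object as a)
`print(b)` → prints {'x': 91, 'y': 8, 'z': 5}

Answer: {'x': 91, 'y': 8, 'z': 5}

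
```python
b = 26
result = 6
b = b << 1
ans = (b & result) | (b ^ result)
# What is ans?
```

Trace:
`b = 26` → b = 26
`result = 6` → result = 6
`b = b << 1` → b = 52
`ans = (b & result) | (b ^ result)` → ans = 54
So ans = 54

Answer: 54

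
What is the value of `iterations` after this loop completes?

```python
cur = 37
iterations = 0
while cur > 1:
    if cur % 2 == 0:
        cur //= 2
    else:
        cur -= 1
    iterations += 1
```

Steps to reduce 37 to 1
`iterations` takes the values: 0 → 1 → 2 → 3 → 4 → 5 → 6 → 7

Answer: 7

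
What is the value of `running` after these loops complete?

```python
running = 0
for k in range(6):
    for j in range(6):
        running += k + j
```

Sum of all k+j for k,j in 6x6
`running` takes the values: 0 → 1 → 3 → 6 → 10 → 15 → 16 → 18 → 21 → 25 → 30 → 36 → 38 → 41 → 45 → 50 → 56 → 63 → 66 → 70 → 75 → 81 → 88 → 96 → 100 → 105 → 111 → 118 → 126 → 135 → 140 → 146 → 153 → 161 → 170 → 180

Answer: 180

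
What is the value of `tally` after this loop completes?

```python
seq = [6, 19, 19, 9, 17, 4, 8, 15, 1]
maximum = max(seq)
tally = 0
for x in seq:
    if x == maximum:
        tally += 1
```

Count of max value 19 in [6, 19, 19, 9, 17, 4, 8, 15, 1]
`tally` takes the values: 0 → 1 → 2

Answer: 2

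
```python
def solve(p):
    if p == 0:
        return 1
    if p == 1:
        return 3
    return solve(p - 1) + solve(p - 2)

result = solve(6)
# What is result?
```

Build up from base cases: solve(0)=1, solve(1)=3, solve(2)=4, solve(3)=7, solve(4)=11, solve(5)=18, solve(6)=29

Answer: 29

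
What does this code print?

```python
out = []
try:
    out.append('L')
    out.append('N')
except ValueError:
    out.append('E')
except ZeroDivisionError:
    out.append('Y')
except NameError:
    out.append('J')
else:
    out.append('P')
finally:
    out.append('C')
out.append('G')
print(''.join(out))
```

Execution trace: 'L' (try body) → 'N' (try body, no exception) → 'P' (else) → 'C' (finally) → 'G' (after the try/except). Output: LNPCG

Answer: LNPCG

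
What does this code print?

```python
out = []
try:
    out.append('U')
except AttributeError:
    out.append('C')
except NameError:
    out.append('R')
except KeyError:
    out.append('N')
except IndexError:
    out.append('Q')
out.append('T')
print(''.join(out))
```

Execution trace: 'U' (try body, no exception) → 'T' (after the try/except). Output: UT

Answer: UT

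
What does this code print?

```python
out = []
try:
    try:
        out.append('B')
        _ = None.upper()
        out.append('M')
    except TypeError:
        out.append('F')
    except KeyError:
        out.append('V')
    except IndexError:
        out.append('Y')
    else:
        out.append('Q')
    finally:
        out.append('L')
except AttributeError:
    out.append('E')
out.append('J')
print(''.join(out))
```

Execution trace: 'B' (try body) → 'L' (finally) → 'E' (outer except AttributeError) → 'J' (after the try/except). Output: BLEJ

Answer: BLEJ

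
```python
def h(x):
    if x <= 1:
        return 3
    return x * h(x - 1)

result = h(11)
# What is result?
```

h(11) = 11 * 10 * 9 * 8 * 7 * 6 * 5 * 4 * 3 * 2 * 3 = 119750400

Answer: 119750400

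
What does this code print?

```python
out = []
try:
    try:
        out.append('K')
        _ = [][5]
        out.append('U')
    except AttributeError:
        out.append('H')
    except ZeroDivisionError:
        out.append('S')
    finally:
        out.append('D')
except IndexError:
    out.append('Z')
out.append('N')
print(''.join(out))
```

Execution trace: 'K' (inner try body) → 'D' (inner finally) → 'Z' (outer except IndexError) → 'N' (after the try/except). Output: KDZN

Answer: KDZN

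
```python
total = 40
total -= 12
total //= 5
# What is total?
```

Trace:
`total = 40` → total = 40
`total -= 12` → total = 28
`total //= 5` → total = 5
So total = 5

Answer: 5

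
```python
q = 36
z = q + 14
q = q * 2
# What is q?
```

Trace:
`q = 36` → q = 36
`z = q + 14` → z = 50
`q = q * 2` → q = 72
So q = 72

Answer: 72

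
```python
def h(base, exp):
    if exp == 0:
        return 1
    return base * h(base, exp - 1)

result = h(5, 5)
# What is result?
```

h(5, 5) = 5 * 5 * 5 * 5 * 5 = 3125

Answer: 3125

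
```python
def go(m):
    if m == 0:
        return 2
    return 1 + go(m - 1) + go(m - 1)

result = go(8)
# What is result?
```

go(m) = 1 + 2·go(m-1), go(0)=2. Closed form: (2+1)·2^8 - 1 = 767.

Answer: 767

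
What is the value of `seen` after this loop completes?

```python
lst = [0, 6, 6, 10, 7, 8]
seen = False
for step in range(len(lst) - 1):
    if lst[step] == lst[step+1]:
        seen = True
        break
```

Check consecutive duplicates in [0, 6, 6, 10, 7, 8]
`seen` takes the values: False → True

Answer: True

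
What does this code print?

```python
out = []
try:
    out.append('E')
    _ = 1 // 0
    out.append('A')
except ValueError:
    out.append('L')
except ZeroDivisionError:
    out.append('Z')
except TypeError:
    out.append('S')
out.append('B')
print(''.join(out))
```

Execution trace: 'E' (try body) → 'Z' (except ZeroDivisionError) → 'B' (after the try/except). Output: EZB

Answer: EZB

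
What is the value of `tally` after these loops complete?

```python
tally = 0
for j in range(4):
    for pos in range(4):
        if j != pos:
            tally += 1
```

4² - 4 (exclude diagonal)
`tally` takes the values: 0 → 1 → 2 → 3 → 4 → 5 → 6 → 7 → 8 → 9 → 10 → 11 → 12

Answer: 12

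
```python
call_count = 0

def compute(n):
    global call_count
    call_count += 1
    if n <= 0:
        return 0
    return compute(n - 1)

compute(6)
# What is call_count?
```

Linear recursion stepping by 1: 7 calls from n=6 down to ≤0.

Answer: 7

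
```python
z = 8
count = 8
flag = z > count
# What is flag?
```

Trace:
`z = 8` → z = 8
`count = 8` → count = 8
`flag = z > count` → flag = False
So flag = False

Answer: False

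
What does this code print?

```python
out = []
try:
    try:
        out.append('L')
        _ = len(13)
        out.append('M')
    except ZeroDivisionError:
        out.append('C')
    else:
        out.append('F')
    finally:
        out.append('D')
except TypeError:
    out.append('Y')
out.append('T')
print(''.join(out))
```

Execution trace: 'L' (try body) → 'D' (finally) → 'Y' (outer except TypeError) → 'T' (after the try/except). Output: LDYT

Answer: LDYT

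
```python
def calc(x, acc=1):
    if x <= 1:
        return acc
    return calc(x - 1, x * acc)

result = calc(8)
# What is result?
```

Accumulator trace (n, acc): (8, 1) -> (7, 8) -> (6, 56) -> (5, 336) -> (4, 1680) -> (3, 6720) -> (2, 20160) -> (1, 40320) -> return 40320

Answer: 40320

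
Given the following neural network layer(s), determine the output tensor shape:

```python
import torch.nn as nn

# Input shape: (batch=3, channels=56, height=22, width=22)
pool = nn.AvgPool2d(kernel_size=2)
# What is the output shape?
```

Input: (3, 56, 22, 22) -> Output: (3, 56, 11, 11)

Answer: (3, 56, 11, 11)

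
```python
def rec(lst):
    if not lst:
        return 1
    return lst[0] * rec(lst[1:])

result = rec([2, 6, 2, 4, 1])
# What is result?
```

Product over [2, 6, 2, 4, 1] = 2 * 6 * 2 * 4 * 1 = 96

Answer: 96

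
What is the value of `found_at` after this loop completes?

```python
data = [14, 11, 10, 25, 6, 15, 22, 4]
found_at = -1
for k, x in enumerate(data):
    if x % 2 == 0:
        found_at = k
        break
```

First even number index in [14, 11, 10, 25, 6, 15, 22, 4]
`found_at` takes the values: -1 → 0

Answer: 0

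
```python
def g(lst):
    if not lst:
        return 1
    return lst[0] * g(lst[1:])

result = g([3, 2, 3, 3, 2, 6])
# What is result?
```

Product over [3, 2, 3, 3, 2, 6] = 3 * 2 * 3 * 3 * 2 * 6 = 648

Answer: 648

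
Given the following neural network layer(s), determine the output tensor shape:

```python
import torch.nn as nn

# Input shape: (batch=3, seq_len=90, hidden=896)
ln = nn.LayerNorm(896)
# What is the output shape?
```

Input: (3, 90, 896) -> Output: (3, 90, 896)

Answer: (3, 90, 896)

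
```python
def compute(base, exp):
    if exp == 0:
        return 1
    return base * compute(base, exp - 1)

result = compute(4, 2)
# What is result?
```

compute(4, 2) = 4 * 4 = 16

Answer: 16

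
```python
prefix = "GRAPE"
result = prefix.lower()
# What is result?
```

Trace:
`prefix = "GRAPE"` → prefix = 'GRAPE'
`result = prefix.lower()` → result = 'grape'
So result = 'grape'

Answer: 'grape'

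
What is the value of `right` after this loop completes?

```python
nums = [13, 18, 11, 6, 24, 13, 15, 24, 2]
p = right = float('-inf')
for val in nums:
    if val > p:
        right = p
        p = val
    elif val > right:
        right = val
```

Second largest (with repeats) in [13, 18, 11, 6, 24, 13, 15, 24, 2]
`right` takes the values: -inf → 13 → 18 → 24

Answer: 24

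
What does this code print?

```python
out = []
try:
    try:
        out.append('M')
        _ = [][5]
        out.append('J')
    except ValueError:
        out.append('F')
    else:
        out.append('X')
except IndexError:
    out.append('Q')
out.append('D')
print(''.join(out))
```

Execution trace: 'M' (inner try body) → 'Q' (outer except IndexError) → 'D' (after the try/except). Output: MQD

Answer: MQD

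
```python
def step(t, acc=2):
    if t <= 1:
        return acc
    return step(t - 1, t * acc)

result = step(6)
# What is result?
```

Accumulator trace (n, acc): (6, 2) -> (5, 12) -> (4, 60) -> (3, 240) -> (2, 720) -> (1, 1440) -> return 1440

Answer: 1440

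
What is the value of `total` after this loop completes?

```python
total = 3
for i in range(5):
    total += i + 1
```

Start at 3, add 1 to 5 = 18
`total` takes the values: 3 → 4 → 6 → 9 → 13 → 18

Answer: 18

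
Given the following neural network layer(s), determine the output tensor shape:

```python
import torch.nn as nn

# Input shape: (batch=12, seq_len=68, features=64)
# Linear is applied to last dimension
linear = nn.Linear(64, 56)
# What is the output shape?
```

Input: (12, 68, 64) -> Output: (12, 68, 56)

Answer: (12, 68, 56)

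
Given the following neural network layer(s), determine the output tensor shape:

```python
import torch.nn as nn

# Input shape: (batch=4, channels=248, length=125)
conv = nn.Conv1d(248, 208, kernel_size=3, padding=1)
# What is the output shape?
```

Input: (4, 248, 125) -> Output: (4, 208, 125)

Answer: (4, 208, 125)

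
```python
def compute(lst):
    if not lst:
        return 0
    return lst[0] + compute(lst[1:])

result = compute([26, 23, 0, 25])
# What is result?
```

26 + 23 + 0 + 25 + 0 = 74

Answer: 74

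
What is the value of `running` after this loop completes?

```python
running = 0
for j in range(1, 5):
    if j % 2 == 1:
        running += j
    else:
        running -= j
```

Add odd, subtract even
`running` takes the values: 0 → 1 → -1 → 2 → -2

Answer: -2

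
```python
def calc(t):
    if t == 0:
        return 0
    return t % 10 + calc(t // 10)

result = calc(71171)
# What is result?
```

Sum of digits of 71171: 1 + 7 + 1 + 1 + 7 = 17

Answer: 17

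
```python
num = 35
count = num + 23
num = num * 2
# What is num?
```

Trace:
`num = 35` → num = 35
`count = num + 23` → count = 58
`num = num * 2` → num = 70
So num = 70

Answer: 70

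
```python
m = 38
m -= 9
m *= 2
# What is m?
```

Trace:
`m = 38` → m = 38
`m -= 9` → m = 29
`m *= 2` → m = 58
So m = 58

Answer: 58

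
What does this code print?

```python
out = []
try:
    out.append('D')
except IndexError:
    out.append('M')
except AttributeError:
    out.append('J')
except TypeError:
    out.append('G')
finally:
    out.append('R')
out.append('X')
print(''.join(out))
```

Execution trace: 'D' (try body, no exception) → 'R' (finally) → 'X' (after the try/except). Output: DRX

Answer: DRX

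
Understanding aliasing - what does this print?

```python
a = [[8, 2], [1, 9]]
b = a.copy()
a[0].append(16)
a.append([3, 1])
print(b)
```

Key concept: shallow copy with nested lists.
Step by step:
`a = [[8, 2], [1, 9]]` → a = [[8, 2], [1, 9]]
`b = a.copy()` → b = [[8, 2], [1, 9]]
`a[0].append(16)` → a = [[8, 2, 16], [1, 9]]; b = [[8, 2, 16], [1, 9]]
`a.append([3, 1])` → a = [[8, 2, 16], [1, 9], [3, 1]]
`print(b)` → prints [[8, 2, 16], [1, 9]]

Answer: [[8, 2, 16], [1, 9]]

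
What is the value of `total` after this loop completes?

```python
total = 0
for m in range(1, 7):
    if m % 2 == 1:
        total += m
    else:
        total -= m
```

Add odd, subtract even
`total` takes the values: 0 → 1 → -1 → 2 → -2 → 3 → -3

Answer: -3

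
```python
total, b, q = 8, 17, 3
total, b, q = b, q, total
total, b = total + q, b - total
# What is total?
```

Trace:
`total, b, q = 8, 17, 3` → total = 8; b = 17; q = 3
`total, b, q = b, q, total` → total = 17; b = 3; q = 8
`total, b = total + q, b - total` → total = 25; b = -14
So total = 25

Answer: 25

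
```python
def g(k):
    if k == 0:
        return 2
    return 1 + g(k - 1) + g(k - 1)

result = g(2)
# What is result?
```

g(k) = 1 + 2·g(k-1), g(0)=2. Closed form: (2+1)·2^2 - 1 = 11.

Answer: 11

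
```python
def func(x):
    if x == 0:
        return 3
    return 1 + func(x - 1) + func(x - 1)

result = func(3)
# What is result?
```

func(x) = 1 + 2·func(x-1), func(0)=3. Closed form: (3+1)·2^3 - 1 = 31.

Answer: 31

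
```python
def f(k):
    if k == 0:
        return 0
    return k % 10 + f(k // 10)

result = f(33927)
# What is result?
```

Sum of digits of 33927: 7 + 2 + 9 + 3 + 3 = 24

Answer: 24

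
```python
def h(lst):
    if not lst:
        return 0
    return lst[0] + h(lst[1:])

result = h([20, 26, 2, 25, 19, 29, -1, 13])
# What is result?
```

20 + 26 + 2 + 25 + 19 + 29 + (-1) + 13 + 0 = 133

Answer: 133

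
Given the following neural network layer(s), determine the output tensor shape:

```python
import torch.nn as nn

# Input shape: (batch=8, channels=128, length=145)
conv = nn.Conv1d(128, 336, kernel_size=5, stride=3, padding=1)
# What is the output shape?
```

Input: (8, 128, 145) -> Output: (8, 336, 48)

Answer: (8, 336, 48)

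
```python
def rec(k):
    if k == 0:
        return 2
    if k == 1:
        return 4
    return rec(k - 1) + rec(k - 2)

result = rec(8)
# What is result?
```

Build up from base cases: rec(0)=2, rec(1)=4, rec(2)=6, rec(3)=10, rec(4)=16, rec(5)=26, rec(6)=42, ..., rec(8)=110

Answer: 110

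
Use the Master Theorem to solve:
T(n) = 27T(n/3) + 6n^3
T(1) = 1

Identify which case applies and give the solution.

a=27, b=3, f(n)=6n^3. log_3(27) = 3. Since c=3 = 3, Case 2 applies: T(n) = Θ(n^log_b(a) · log n) = O(n^3 log n).

Answer: O(n^3 log n) - Case 2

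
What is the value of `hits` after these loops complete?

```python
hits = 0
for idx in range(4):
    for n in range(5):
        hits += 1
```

4 * 5 = 20
`hits` takes the values: 0 → 1 → 2 → 3 → 4 → 5 → 6 → 7 → 8 → 9 → 10 → 11 → 12 → 13 → 14 → 15 → 16 → 17 → 18 → 19 → 20

Answer: 20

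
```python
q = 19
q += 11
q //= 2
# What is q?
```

Trace:
`q = 19` → q = 19
`q += 11` → q = 30
`q //= 2` → q = 15
So q = 15

Answer: 15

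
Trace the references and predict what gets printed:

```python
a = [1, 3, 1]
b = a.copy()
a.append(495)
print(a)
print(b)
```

Key concept: list.copy() creates independent copy.
Step by step:
`a = [1, 3, 1]` → a = [1, 3, 1]
`b = a.copy()` → b = [1, 3, 1]
`a.append(495)` → a = [1, 3, 1, 495]
`print(a)` → prints [1, 3, 1, 495]
`print(b)` → prints [1, 3, 1]

Answer:
[1, 3, 1, 495]
[1, 3, 1]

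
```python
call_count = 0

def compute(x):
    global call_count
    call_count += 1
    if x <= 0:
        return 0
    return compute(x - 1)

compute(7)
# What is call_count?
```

Linear recursion stepping by 1: 8 calls from x=7 down to ≤0.

Answer: 8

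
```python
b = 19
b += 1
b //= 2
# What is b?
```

Trace:
`b = 19` → b = 19
`b += 1` → b = 20
`b //= 2` → b = 10
So b = 10

Answer: 10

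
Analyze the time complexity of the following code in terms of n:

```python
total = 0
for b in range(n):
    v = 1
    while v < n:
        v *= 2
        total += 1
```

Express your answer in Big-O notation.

Each loop level contributes: n × log n. Multiplying the contributions gives O(n log n).

Answer: O(n log n)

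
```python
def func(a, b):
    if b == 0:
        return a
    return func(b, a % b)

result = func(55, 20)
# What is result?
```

func(55, 20) -> func(20, 15) -> func(15, 5) -> func(5, 0) -> 5

Answer: 5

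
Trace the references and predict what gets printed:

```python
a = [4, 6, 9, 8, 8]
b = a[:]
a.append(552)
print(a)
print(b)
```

Key concept: slice [:] creates copy.
Step by step:
`a = [4, 6, 9, 8, 8]` → a = [4, 6, 9, 8, 8]
`b = a[:]` → b = [4, 6, 9, 8, 8]
`a.append(552)` → a = [4, 6, 9, 8, 8, 552]
`print(a)` → prints [4, 6, 9, 8, 8, 552]
`print(b)` → prints [4, 6, 9, 8, 8]

Answer:
[4, 6, 9, 8, 8, 552]
[4, 6, 9, 8, 8]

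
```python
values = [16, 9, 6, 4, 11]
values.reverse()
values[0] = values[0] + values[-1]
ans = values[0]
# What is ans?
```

Trace:
`values = [16, 9, 6, 4, 11]` → values = [16, 9, 6, 4, 11]
`values.reverse()` → values = [11, 4, 6, 9, 16]
`values[0] = values[0] + values[-1]` → values = [27, 4, 6, 9, 16]
`ans = values[0]` → ans = 27
So ans = 27

Answer: 27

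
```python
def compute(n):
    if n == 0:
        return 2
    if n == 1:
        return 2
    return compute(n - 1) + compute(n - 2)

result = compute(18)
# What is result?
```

Build up from base cases: compute(0)=2, compute(1)=2, compute(2)=4, compute(3)=6, compute(4)=10, compute(5)=16, compute(6)=26, ..., compute(18)=8362

Answer: 8362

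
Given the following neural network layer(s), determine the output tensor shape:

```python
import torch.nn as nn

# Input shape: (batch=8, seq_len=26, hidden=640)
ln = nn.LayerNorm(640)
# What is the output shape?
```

Input: (8, 26, 640) -> Output: (8, 26, 640)

Answer: (8, 26, 640)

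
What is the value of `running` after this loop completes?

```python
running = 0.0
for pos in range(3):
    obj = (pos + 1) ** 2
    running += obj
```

Sum of squared losses 1² + 2² + ... + 3²
`running` takes the values: 0.0 → 1.0 → 5.0 → 14.0

Answer: 14.0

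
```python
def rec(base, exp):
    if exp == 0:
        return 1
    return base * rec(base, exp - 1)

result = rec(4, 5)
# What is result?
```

rec(4, 5) = 4 * 4 * 4 * 4 * 4 = 1024

Answer: 1024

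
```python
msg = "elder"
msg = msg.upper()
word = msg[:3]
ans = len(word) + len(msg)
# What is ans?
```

Trace:
`msg = "elder"` → msg = 'elder'
`msg = msg.upper()` → msg = 'ELDER'
`word = msg[:3]` → word = 'ELD'
`ans = len(word) + len(msg)` → ans = 8
So ans = 8

Answer: 8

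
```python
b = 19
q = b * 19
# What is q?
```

Trace:
`b = 19` → b = 19
`q = b * 19` → q = 361
So q = 361

Answer: 361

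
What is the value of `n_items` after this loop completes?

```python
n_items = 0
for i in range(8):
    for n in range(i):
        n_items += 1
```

Triangle number: 0+1+2+...+7
`n_items` takes the values: 0 → 1 → 2 → 3 → 4 → 5 → 6 → 7 → 8 → 9 → 10 → 11 → 12 → 13 → 14 → 15 → 16 → 17 → 18 → 19 → 20 → 21 → 22 → 23 → 24 → 25 → 26 → 27 → 28

Answer: 28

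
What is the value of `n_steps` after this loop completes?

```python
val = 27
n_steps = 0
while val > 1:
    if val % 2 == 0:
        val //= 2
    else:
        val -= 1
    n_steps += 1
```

Steps to reduce 27 to 1
`n_steps` takes the values: 0 → 1 → 2 → 3 → 4 → 5 → 6 → 7

Answer: 7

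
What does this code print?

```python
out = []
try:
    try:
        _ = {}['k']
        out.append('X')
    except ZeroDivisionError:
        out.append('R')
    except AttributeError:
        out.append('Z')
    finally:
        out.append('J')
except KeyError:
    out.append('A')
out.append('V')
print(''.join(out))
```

Execution trace: 'J' (finally) → 'A' (outer except KeyError) → 'V' (after the try/except). Output: JAV

Answer: JAV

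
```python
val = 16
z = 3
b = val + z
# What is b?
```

Trace:
`val = 16` → val = 16
`z = 3` → z = 3
`b = val + z` → b = 19
So b = 19

Answer: 19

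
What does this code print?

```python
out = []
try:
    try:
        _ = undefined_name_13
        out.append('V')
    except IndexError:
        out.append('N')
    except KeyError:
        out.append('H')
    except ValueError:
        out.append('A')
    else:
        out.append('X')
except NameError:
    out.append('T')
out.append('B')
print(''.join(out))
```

Execution trace: 'T' (outer except NameError) → 'B' (after the try/except). Output: TB

Answer: TB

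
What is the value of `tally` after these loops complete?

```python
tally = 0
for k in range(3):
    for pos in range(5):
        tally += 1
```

3 * 5 = 15
`tally` takes the values: 0 → 1 → 2 → 3 → 4 → 5 → 6 → 7 → 8 → 9 → 10 → 11 → 12 → 13 → 14 → 15

Answer: 15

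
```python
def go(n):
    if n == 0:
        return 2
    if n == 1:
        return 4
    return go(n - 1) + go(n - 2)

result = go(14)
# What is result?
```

Build up from base cases: go(0)=2, go(1)=4, go(2)=6, go(3)=10, go(4)=16, go(5)=26, go(6)=42, ..., go(14)=1974

Answer: 1974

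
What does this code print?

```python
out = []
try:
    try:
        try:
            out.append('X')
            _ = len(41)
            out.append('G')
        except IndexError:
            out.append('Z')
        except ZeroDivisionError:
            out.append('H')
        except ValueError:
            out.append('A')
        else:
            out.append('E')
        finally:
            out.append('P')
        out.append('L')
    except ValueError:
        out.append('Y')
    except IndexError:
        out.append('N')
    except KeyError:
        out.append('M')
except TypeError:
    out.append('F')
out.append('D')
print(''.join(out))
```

Execution trace: 'X' (inner try body) → 'P' (inner finally) → 'F' (outer except TypeError) → 'D' (after the try/except). Output: XPFD

Answer: XPFD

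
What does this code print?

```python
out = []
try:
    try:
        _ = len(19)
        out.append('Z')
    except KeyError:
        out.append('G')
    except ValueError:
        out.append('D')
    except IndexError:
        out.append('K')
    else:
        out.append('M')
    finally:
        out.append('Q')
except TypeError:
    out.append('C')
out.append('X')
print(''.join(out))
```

Execution trace: 'Q' (finally) → 'C' (outer except TypeError) → 'X' (after the try/except). Output: QCX

Answer: QCX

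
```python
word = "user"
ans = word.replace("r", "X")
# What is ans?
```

Trace:
`word = "user"` → word = 'user'
`ans = word.replace("r", "X")` → ans = 'useX'
So ans = 'useX'

Answer: 'useX'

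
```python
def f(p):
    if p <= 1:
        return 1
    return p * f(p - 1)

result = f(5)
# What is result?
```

f(5) = 5 * 4 * 3 * 2 * 1 = 120

Answer: 120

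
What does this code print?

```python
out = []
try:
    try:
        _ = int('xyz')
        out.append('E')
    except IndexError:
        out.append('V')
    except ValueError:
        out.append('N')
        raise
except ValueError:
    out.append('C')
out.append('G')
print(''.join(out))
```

Execution trace: 'N' (inner except ValueError) → 'C' (outer except ValueError) → 'G' (after the try/except). Output: NCG

Answer: NCG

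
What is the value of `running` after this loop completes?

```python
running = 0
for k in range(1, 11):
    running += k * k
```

Sum of squares 1² to 10² = 385
`running` takes the values: 0 → 1 → 5 → 14 → 30 → 55 → 91 → 140 → 204 → 285 → 385

Answer: 385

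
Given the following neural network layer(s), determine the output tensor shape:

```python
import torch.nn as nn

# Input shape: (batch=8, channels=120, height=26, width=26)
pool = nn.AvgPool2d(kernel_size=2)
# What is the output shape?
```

Input: (8, 120, 26, 26) -> Output: (8, 120, 13, 13)

Answer: (8, 120, 13, 13)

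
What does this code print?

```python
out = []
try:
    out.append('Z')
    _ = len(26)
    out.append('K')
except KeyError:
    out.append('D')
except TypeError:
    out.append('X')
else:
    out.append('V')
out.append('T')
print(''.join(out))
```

Execution trace: 'Z' (try body) → 'X' (except TypeError) → 'T' (after the try/except). Output: ZXT

Answer: ZXT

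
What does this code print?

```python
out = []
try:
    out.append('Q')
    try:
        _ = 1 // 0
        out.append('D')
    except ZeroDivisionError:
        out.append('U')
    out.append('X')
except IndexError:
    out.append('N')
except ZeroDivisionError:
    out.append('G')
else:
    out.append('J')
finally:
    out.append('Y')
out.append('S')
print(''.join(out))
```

Execution trace: 'Q' (try body) → 'U' (inner except ZeroDivisionError) → 'X' (try body, no exception) → 'J' (else) → 'Y' (finally) → 'S' (after the try/except). Output: QUXJYS

Answer: QUXJYS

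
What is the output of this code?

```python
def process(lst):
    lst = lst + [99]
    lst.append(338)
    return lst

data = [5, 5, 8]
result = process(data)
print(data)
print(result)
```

Key concept: rebinding parameter vs mutation.
Step by step:
`data = [5, 5, 8]` → data = [5, 5, 8]
`result = process(data)` → result = [5, 5, 8, 99, 338]
`print(data)` → prints [5, 5, 8]
`print(result)` → prints [5, 5, 8, 99, 338]

Answer:
[5, 5, 8]
[5, 5, 8, 99, 338]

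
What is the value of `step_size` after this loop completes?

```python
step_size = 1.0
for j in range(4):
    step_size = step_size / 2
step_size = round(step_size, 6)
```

Halving LR 4 times: 1 / 2^4
`step_size` takes the values: 1.0 → 0.5 → 0.25 → 0.125 → 0.0625

Answer: 0.0625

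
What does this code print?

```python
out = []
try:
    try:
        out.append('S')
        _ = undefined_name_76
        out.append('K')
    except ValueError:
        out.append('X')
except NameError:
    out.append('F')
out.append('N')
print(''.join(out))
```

Execution trace: 'S' (try body) → 'F' (outer except NameError) → 'N' (after the try/except). Output: SFN

Answer: SFN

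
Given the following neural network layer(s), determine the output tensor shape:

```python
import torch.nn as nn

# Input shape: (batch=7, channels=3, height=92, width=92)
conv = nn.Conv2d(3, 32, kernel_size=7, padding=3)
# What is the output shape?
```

Input: (7, 3, 92, 92) -> Output: (7, 32, 92, 92)

Answer: (7, 32, 92, 92)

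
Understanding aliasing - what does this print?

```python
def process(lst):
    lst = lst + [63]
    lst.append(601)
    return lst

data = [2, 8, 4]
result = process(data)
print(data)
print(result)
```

Key concept: rebinding parameter vs mutation.
Step by step:
`data = [2, 8, 4]` → data = [2, 8, 4]
`result = process(data)` → result = [2, 8, 4, 63, 601]
`print(data)` → prints [2, 8, 4]
`print(result)` → prints [2, 8, 4, 63, 601]

Answer:
[2, 8, 4]
[2, 8, 4, 63, 601]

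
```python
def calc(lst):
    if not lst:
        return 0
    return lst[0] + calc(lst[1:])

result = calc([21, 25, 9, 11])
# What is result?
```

21 + 25 + 9 + 11 + 0 = 66

Answer: 66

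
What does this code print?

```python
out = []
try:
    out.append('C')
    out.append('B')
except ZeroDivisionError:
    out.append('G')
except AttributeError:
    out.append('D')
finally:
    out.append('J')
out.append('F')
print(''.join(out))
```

Execution trace: 'C' (try body) → 'B' (try body, no exception) → 'J' (finally) → 'F' (after the try/except). Output: CBJF

Answer: CBJF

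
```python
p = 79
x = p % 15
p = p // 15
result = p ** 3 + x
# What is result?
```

Trace:
`p = 79` → p = 79
`x = p % 15` → x = 4
`p = p // 15` → p = 5
`result = p ** 3 + x` → result = 129
So result = 129

Answer: 129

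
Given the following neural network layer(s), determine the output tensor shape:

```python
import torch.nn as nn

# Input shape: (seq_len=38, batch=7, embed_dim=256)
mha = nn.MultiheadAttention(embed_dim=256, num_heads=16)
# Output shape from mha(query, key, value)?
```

Input: (38, 7, 256) -> Output: (38, 7, 256)

Answer: (38, 7, 256)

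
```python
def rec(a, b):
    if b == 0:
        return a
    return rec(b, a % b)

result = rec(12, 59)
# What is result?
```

rec(12, 59) -> rec(59, 12) -> rec(12, 11) -> rec(11, 1) -> rec(1, 0) -> 1

Answer: 1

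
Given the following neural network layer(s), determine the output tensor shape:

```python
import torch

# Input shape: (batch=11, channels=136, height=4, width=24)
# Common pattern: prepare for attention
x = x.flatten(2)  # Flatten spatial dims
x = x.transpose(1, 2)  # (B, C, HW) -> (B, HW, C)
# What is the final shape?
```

Input: (11, 136, 4, 24) -> after flatten(2): (11, 136, 96) -> Output: (11, 96, 136)

Answer: (11, 96, 136)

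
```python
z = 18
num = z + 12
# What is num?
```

Trace:
`z = 18` → z = 18
`num = z + 12` → num = 30
So num = 30

Answer: 30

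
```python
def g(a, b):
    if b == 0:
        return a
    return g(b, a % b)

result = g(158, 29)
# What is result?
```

g(158, 29) -> g(29, 13) -> g(13, 3) -> g(3, 1) -> g(1, 0) -> 1

Answer: 1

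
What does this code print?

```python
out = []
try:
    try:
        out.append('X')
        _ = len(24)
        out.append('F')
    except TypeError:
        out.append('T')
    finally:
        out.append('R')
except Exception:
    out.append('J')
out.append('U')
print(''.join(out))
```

Execution trace: 'X' (inner try body) → 'T' (inner except TypeError) → 'R' (inner finally) → 'U' (after the try/except). Output: XTRU

Answer: XTRU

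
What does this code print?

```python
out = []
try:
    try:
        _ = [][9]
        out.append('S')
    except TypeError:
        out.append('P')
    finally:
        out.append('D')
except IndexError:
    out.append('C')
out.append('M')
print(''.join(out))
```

Execution trace: 'D' (inner finally) → 'C' (outer except IndexError) → 'M' (after the try/except). Output: DCM

Answer: DCM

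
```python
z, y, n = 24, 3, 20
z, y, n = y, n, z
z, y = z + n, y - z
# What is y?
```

Trace:
`z, y, n = 24, 3, 20` → z = 24; y = 3; n = 20
`z, y, n = y, n, z` → z = 3; y = 20; n = 24
`z, y = z + n, y - z` → z = 27; y = 17
So y = 17

Answer: 17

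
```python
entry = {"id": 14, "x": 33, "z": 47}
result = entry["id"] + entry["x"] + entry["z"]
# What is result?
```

Trace:
`entry = {"id": 14, "x": 33, "z": 47}` → entry = {'id': 14, 'x': 33, 'z': 47}
`result = entry["id"] + entry["x"] + entry["z"]` → result = 94
So result = 94

Answer: 94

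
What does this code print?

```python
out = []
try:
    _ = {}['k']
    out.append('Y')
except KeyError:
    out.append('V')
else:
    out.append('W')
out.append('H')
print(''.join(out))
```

Execution trace: 'V' (except KeyError) → 'H' (after the try/except). Output: VH

Answer: VH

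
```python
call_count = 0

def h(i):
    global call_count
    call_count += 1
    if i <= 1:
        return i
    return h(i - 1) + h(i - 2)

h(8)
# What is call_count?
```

Calls(i) = 1 + Calls(i-1) + Calls(i-2); Calls(0)=Calls(1)=1. For i=8 this gives 67.

Answer: 67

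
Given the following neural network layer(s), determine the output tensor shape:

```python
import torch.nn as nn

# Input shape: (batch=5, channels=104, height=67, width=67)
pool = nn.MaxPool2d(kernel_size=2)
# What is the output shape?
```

Input: (5, 104, 67, 67) -> Output: (5, 104, 33, 33)

Answer: (5, 104, 33, 33)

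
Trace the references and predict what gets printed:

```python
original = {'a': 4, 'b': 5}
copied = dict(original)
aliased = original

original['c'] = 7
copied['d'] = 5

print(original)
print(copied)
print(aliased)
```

Key concept: dict() creates copy, assignment creates alias.
Step by step:
`original = {'a': 4, 'b': 5}` → original = {'a': 4, 'b': 5}
`copied = dict(original)` → copied = {'a': 4, 'b': 5}
`aliased = original` → aliased = {'a': 4, 'b': 5} (same object as original)
`original['c'] = 7` → original = {'a': 4, 'b': 5, 'c': 7} (same object as aliased); aliased = {'a': 4, 'b': 5, 'c': 7} (same object as original)
`copied['d'] = 5` → copied = {'a': 4, 'b': 5, 'd': 5}
`print(original)` → prints {'a': 4, 'b': 5, 'c': 7}
`print(copied)` → prints {'a': 4, 'b': 5, 'd': 5}
`print(aliased)` → prints {'a': 4, 'b': 5, 'c': 7}

Answer:
{'a': 4, 'b': 5, 'c': 7}
{'a': 4, 'b': 5, 'd': 5}
{'a': 4, 'b': 5, 'c': 7}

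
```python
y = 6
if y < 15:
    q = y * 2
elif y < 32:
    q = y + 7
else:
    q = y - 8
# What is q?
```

Trace:
`y = 6` → y = 6
`if y < 15: ...` → y < 15 is True → q = 12
So q = 12

Answer: 12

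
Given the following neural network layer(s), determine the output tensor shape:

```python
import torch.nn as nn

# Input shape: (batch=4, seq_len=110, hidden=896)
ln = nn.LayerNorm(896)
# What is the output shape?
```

Input: (4, 110, 896) -> Output: (4, 110, 896)

Answer: (4, 110, 896)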